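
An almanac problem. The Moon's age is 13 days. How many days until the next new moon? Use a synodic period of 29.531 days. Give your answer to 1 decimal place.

16.5 days

The next new moon completes the synodic month: 29.531 − 13 = 16.531 days.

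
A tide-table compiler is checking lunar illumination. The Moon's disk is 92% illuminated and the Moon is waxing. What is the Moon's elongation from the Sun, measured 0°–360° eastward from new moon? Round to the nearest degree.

Invert f = (1 − cos θ)/2 to get cos θ = 1 − 2(0.92) = -0.840, hence θ₀ = arccos -0.840 = 147.1°.
Waxing ⇒ before full, so θ = 147.1°.

147°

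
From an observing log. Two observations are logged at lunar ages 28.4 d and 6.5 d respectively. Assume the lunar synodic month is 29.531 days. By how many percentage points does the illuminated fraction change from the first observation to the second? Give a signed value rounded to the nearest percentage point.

+39 pp

First observation: θ = 360°·28.4/29.531 = 346.2°, so f = 0.014.
Second observation: θ = 79.2°, f = 0.407.
Δf = 0.407 − 0.014 = +0.392, i.e. +39 pp.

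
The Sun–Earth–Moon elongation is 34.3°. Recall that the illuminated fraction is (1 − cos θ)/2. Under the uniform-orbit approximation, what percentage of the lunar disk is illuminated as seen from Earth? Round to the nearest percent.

9%

Half-versine of 34.3°: (1 − 0.826)/2 = 0.087, i.e. 9%.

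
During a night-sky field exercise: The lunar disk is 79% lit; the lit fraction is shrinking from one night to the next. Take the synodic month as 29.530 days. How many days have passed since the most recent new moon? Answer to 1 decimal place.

Invert f = (1 − cos θ)/2 to get cos θ = 1 − 2(0.79) = -0.580, hence θ₀ = arccos -0.580 = 125.5°.
Waning ⇒ past full, so θ = 360° − 125.5° = 234.5°.
Age = 29.530 × 234.5°/360° ≈ 19.24 days.

19.2 days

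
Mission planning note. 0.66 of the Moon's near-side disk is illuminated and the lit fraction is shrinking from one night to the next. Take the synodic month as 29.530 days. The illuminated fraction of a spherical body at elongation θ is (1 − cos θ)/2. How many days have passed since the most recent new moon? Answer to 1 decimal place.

From f = (1 − cos θ)/2: cos θ = 1 − 2×0.66 = -0.320; arccos → 108.7°.
Since the Moon is past full (waning), take the reflex angle: θ = 360° − 108.7° = 251.3°.
That fraction of the synodic month is 251.3/360 × 29.530 d ≈ 20.62 d.

20.6 days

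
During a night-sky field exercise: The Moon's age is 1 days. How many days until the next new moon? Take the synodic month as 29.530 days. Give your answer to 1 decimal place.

28.5 days

One full lunation from the last new moon is 29.530 d; remaining = 29.530 − 1 = 28.530 d.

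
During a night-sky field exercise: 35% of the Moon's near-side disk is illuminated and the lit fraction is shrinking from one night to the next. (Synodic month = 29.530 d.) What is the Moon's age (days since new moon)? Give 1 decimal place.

23.6 days

From f = (1 − cos θ)/2: cos θ = 1 − 2×0.35 = 0.300; arccos → 72.5°.
Waning ⇒ past full, so θ = 360° − 72.5° = 287.5°.
That fraction of the synodic month is 287.5/360 × 29.530 d ≈ 23.58 d.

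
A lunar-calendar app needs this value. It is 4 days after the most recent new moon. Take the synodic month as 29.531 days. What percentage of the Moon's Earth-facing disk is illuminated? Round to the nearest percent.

Elongation θ = 360° × 4/29.531 ≈ 48.8°.
cos 48.8° = 0.659, so f = (1 − 0.659)/2 = 0.170, so 17%.

17%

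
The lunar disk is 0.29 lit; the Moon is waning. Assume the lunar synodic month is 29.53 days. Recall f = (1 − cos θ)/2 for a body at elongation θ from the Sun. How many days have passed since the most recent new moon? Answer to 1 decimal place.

From f = (1 − cos θ)/2: cos θ = 1 − 2×0.29 = 0.420; arccos → 65.2°.
Waning ⇒ past full, so θ = 360° − 65.2° = 294.8°.
That fraction of the synodic month is 294.8/360 × 29.53 d ≈ 24.18 d.

24.2 days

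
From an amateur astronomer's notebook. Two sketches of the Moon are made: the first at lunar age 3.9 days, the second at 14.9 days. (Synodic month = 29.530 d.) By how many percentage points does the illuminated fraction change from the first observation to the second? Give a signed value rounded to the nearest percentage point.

+84 percentage points

First observation: θ = 360°·3.9/29.530 = 47.5°, so f = 0.162.
Second observation: θ = 181.6°, f = 1.000.
Δf = 1.000 − 0.162 = +0.837, i.e. +84 pp.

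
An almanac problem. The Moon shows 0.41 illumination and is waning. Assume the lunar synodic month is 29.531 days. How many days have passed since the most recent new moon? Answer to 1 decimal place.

23.0 days

cos θ = 1 − 2f = 0.180, giving a principal value of 79.6°.
A waning Moon lies in 180°–360°, so θ = 360° − 79.6° = 280.4°.
At 360°/29.531 d per day, 280.4° corresponds to 23.00 days.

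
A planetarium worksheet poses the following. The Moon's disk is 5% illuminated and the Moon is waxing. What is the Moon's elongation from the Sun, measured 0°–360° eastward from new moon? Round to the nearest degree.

From f = (1 − cos θ)/2: cos θ = 1 − 2×0.05 = 0.900; arccos → 25.8°.
Waxing ⇒ before full, so θ = 25.8°.

26°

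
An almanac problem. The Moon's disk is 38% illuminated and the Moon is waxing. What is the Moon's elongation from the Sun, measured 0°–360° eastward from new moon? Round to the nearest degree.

76°

Invert f = (1 − cos θ)/2 to get cos θ = 1 − 2(0.38) = 0.240, hence θ₀ = arccos 0.240 = 76.1°.
Waxing ⇒ before full, so θ = 76.1°.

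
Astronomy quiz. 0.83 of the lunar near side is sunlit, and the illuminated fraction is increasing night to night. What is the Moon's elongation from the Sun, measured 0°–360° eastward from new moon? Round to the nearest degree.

131°

cos θ = 1 − 2f = -0.660, giving a principal value of 131.3°.
Before full moon the principal value applies: θ = 131.3°.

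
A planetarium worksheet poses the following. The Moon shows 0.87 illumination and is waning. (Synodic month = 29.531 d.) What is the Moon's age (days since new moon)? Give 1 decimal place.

cos θ = 1 − 2f = -0.740, giving a principal value of 137.7°.
Waning ⇒ past full, so θ = 360° − 137.7° = 222.3°.
That fraction of the synodic month is 222.3/360 × 29.531 d ≈ 18.23 d.

18.2 days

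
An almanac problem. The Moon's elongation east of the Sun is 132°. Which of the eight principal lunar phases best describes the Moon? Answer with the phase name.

waxing gibbous

The waxing gibbous sector spans roughly 112°–158°; 132° falls inside it.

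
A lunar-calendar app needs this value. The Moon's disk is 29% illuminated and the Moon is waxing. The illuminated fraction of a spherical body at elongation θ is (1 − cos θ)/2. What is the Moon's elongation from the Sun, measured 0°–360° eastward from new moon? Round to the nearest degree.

65°

cos θ = 1 − 2f = 0.420, giving a principal value of 65.2°.
The Moon is waxing (0°–180°), so θ = 65.2° directly.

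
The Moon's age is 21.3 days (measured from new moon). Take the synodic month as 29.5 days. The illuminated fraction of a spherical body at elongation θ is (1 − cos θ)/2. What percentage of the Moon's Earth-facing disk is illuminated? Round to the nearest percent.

59%

The Moon has covered 21.3/29.5 of its cycle, so θ ≈ 360° × 21.3/29.5 = 259.9°.
With cos θ = (-0.175), the lit fraction is (1 − (-0.175))/2 ≈ 0.587, so 59%.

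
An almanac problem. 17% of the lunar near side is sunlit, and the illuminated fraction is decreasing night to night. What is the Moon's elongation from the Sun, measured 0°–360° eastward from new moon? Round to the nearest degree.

311°

cos θ = 1 − 2f = 0.660, giving a principal value of 48.7°.
A waning Moon lies in 180°–360°, so θ = 360° − 48.7° = 311.3°.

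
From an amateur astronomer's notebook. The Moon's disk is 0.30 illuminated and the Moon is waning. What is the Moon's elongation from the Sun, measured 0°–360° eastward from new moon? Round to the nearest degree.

From f = (1 − cos θ)/2: cos θ = 1 − 2×0.30 = 0.400; arccos → 66.4°.
Since the Moon is past full (waning), take the reflex angle: θ = 360° − 66.4° = 293.6°.

294°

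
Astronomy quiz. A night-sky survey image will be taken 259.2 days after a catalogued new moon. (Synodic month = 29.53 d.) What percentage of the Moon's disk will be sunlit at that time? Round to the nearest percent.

Reduce mod P: 259.2 − 8×29.53 = 22.96 d into the current lunation.
Phase angle: θ = 360°·(22.96 d)/(29.53 d) = 279.9°.
With cos θ = 0.172, the lit fraction is (1 − 0.172)/2 ≈ 0.414, so 41%.

41%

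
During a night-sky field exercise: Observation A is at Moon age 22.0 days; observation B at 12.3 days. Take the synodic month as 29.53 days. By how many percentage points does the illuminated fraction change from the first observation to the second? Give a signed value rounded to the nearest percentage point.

+42 pp

θ₁ = 360° × 22.0/29.53 = 268.2°, f₁ = (1 − cos θ₁)/2 = 0.516.
θ₂ = 360° × 12.3/29.53 = 149.9°, f₂ = (1 − cos θ₂)/2 = 0.933.
Change = f₂ − f₁ = +0.417 → +42 percentage points.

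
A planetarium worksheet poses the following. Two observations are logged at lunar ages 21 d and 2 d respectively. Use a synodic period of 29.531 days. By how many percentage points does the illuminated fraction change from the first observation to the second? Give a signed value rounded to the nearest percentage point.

First observation: θ = 360°·21/29.531 = 256.0°, so f = 0.621.
Second observation: θ = 24.4°, f = 0.045.
Δf = 0.045 − 0.621 = -0.576, i.e. -58 pp.

-58 pp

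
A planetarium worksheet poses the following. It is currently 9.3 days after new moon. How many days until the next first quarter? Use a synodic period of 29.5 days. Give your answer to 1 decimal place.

27.6 days

First quarter occurs at elongation 90°, i.e. at age 29.5 × 90/360 = 7.375 d.
This lunation's first quarter (7.375 d) has passed, so add one period: 36.875 − 9.3 = 27.575 days.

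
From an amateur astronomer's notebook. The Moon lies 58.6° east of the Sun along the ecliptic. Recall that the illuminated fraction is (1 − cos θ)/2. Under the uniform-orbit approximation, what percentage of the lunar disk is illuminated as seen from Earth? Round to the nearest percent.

Half-versine of 58.6°: (1 − 0.521)/2 = 0.239, i.e. 24%.

24%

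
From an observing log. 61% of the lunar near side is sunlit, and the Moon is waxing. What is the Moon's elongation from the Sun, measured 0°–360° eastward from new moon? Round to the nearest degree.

cos θ = 1 − 2f = -0.220, giving a principal value of 102.7°.
The Moon is waxing (0°–180°), so θ = 102.7° directly.

103°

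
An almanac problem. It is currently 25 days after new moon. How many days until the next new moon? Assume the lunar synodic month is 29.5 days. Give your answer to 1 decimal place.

4.5 days

One full lunation from the last new moon is 29.5 d; remaining = 29.5 − 25 = 4.500 d.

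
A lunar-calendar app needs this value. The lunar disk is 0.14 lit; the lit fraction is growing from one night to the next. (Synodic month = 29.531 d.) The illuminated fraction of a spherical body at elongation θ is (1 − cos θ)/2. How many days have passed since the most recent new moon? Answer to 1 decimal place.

cos θ = 1 − 2f = 0.720, giving a principal value of 43.9°.
Waxing ⇒ before full, so θ = 43.9°.
Age = 29.531 × 43.9°/360° ≈ 3.60 days.

3.6 days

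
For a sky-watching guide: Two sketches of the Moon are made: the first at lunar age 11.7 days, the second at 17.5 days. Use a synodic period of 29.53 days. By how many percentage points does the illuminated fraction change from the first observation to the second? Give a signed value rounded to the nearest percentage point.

First observation: θ = 360°·11.7/29.53 = 142.6°, so f = 0.897.
Second observation: θ = 213.3°, f = 0.918.
Δf = 0.918 − 0.897 = +0.020, i.e. +2 pp.

+2 percentage points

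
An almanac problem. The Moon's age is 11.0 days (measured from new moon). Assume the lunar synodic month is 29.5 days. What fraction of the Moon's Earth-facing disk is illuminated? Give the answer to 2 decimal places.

0.85

Elongation θ = 360° × 11.0/29.5 ≈ 134.2°.
Illuminated fraction = (1 − cos 134.2°)/2 = (1 − (-0.698))/2 ≈ 0.849.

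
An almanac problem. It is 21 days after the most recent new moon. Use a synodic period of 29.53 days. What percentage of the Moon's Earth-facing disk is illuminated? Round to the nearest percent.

Elongation θ = 360° × 21/29.53 ≈ 256.0°.
cos 256.0° = (-0.242), so f = (1 − (-0.242))/2 = 0.621, so 62%.

62%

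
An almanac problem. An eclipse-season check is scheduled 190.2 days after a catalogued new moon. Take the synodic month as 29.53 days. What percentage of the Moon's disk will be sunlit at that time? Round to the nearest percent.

190.2 d spans 6 complete synodic months (6 × 29.53 = 177.18 d) plus 13.02 d.
Elongation θ = 360° × 13.02/29.53 ≈ 158.7°.
cos 158.7° = (-0.932), so f = (1 − (-0.932))/2 = 0.966, so 97%.

97%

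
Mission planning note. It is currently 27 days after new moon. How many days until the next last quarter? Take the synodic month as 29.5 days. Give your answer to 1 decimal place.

24.6 days

Last quarter is 0.75 of the way through the cycle: age 0.75 × 29.5 = 22.125 d.
This lunation's last quarter (22.125 d) has passed, so add one period: 51.625 − 27 = 24.625 days.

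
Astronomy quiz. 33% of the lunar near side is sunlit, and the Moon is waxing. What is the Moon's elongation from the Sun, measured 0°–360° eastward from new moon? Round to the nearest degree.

cos θ = 1 − 2f = 0.340, giving a principal value of 70.1°.
Before full moon the principal value applies: θ = 70.1°.

70°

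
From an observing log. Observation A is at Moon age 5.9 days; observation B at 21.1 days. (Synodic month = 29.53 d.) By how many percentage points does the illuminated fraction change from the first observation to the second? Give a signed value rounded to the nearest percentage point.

θ₁ = 360° × 5.9/29.53 = 71.9°, f₁ = (1 − cos θ₁)/2 = 0.345.
θ₂ = 360° × 21.1/29.53 = 257.2°, f₂ = (1 − cos θ₂)/2 = 0.611.
Change = f₂ − f₁ = +0.266 → +27 percentage points.

+27 percentage points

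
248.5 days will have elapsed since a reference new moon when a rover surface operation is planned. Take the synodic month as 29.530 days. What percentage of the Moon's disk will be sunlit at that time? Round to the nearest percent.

Reduce mod P: 248.5 − 8×29.530 = 12.26 d into the current lunation.
Elongation θ = 360° × 12.26/29.530 ≈ 149.5°.
Illuminated fraction = (1 − cos 149.5°)/2 = (1 − (-0.861))/2 ≈ 0.931, so 93%.

93%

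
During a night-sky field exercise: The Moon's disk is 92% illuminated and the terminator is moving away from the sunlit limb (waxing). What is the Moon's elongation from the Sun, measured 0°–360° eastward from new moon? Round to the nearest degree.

From f = (1 − cos θ)/2: cos θ = 1 − 2×0.92 = -0.840; arccos → 147.1°.
The Moon is waxing (0°–180°), so θ = 147.1° directly.

147°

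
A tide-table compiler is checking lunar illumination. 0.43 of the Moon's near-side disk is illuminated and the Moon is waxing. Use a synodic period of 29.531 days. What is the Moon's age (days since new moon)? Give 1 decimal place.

6.7 days

Invert f = (1 − cos θ)/2 to get cos θ = 1 − 2(0.43) = 0.140, hence θ₀ = arccos 0.140 = 82.0°.
Waxing ⇒ before full, so θ = 82.0°.
At 360°/29.531 d per day, 82.0° corresponds to 6.72 days.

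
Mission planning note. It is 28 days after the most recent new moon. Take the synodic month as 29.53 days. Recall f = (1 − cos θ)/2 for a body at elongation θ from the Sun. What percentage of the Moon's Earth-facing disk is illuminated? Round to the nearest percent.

Elongation θ = 360° × 28/29.53 ≈ 341.3°.
With cos θ = 0.947, the lit fraction is (1 − 0.947)/2 ≈ 0.026, so 3%.

3%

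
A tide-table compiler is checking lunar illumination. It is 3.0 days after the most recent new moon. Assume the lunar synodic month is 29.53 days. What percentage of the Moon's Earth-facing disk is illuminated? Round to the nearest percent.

10%

Elongation θ = 360° × 3.0/29.53 ≈ 36.6°.
Illuminated fraction = (1 − cos 36.6°)/2 = (1 − 0.803)/2 ≈ 0.098, so 10%.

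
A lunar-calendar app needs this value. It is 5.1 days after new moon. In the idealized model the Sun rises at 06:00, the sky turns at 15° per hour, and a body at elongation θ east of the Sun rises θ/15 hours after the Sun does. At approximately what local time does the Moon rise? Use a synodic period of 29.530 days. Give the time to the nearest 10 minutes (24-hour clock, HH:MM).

10:10

The Moon has covered 5.1/29.530 of its cycle, so θ ≈ 360° × 5.1/29.530 = 62.2°.
The Moon trails the Sun by θ/15 = 62.2/15 ≈ 4.14 hours.
06:00 + 4.145 h ≈ 10:09 → 10:10 to the nearest ten minutes.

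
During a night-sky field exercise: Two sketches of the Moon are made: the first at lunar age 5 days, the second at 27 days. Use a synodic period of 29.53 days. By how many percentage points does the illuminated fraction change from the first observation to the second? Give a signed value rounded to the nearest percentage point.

-19 pp

θ₁ = 360° × 5/29.53 = 61.0°, f₁ = (1 − cos θ₁)/2 = 0.257.
θ₂ = 360° × 27/29.53 = 329.2°, f₂ = (1 − cos θ₂)/2 = 0.071.
Change = f₂ − f₁ = -0.187 → -19 percentage points.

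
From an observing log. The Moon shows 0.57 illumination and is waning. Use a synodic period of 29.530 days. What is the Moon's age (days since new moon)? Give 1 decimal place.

Invert f = (1 − cos θ)/2 to get cos θ = 1 − 2(0.57) = -0.140, hence θ₀ = arccos -0.140 = 98.0°.
Since the Moon is past full (waning), take the reflex angle: θ = 360° − 98.0° = 262.0°.
Age = 29.530 × 262.0°/360° ≈ 21.49 days.

21.5 days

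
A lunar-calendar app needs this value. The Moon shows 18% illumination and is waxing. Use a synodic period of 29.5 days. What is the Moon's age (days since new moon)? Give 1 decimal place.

4.1 days

From f = (1 − cos θ)/2: cos θ = 1 − 2×0.18 = 0.640; arccos → 50.2°.
Before full moon the principal value applies: θ = 50.2°.
That fraction of the synodic month is 50.2/360 × 29.5 d ≈ 4.11 d.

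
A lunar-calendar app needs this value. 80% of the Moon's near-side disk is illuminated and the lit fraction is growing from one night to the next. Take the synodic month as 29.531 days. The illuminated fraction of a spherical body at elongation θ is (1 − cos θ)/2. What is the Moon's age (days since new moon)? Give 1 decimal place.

From f = (1 − cos θ)/2: cos θ = 1 − 2×0.80 = -0.600; arccos → 126.9°.
Before full moon the principal value applies: θ = 126.9°.
At 360°/29.531 d per day, 126.9° corresponds to 10.41 days.

10.4 days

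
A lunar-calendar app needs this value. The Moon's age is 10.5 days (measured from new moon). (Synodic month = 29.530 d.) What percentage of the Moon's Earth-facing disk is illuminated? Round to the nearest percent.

81%

Phase angle: θ = 360°·(10.5 d)/(29.530 d) = 128.0°.
With cos θ = (-0.616), the lit fraction is (1 − (-0.616))/2 ≈ 0.808, so 81%.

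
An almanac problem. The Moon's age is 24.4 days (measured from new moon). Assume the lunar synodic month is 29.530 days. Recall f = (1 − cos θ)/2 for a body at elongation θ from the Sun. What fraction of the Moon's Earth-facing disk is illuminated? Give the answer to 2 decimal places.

Phase angle: θ = 360°·(24.4 d)/(29.530 d) = 297.5°.
cos 297.5° = 0.461, so f = (1 − 0.461)/2 = 0.269.

0.27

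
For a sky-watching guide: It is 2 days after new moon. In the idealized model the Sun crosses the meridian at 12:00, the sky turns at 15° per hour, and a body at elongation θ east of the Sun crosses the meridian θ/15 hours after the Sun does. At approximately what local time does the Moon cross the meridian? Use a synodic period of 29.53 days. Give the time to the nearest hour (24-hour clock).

14:00

Phase angle: θ = 360°·(2 d)/(29.53 d) = 24.4°.
Delay after the Sun = 24.4° / (15°/h) ≈ 1.63 h.
12:00 + 1.63 h ≈ 13:38 → 14:00 to the nearest hour.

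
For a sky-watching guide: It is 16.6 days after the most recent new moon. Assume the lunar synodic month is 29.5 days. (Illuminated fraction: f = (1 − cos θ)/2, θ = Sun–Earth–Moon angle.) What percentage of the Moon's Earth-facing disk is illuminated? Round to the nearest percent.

The Moon has covered 16.6/29.5 of its cycle, so θ ≈ 360° × 16.6/29.5 = 202.6°.
With cos θ = (-0.923), the lit fraction is (1 − (-0.923))/2 ≈ 0.962, so 96%.

96%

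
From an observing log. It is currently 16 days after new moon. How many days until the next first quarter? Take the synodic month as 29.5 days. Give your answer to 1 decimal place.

20.9 days

First quarter is 0.25 of the way through the cycle: age 0.25 × 29.5 = 7.375 d.
This lunation's first quarter (7.375 d) has passed, so add one period: 36.875 − 16 = 20.875 days.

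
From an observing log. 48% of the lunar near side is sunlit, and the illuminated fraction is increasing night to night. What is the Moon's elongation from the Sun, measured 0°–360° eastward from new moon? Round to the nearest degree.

88°

Invert f = (1 − cos θ)/2 to get cos θ = 1 − 2(0.48) = 0.040, hence θ₀ = arccos 0.040 = 87.7°.
Before full moon the principal value applies: θ = 87.7°.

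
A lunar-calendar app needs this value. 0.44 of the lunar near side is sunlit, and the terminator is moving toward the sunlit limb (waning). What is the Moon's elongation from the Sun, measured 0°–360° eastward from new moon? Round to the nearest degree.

cos θ = 1 − 2f = 0.120, giving a principal value of 83.1°.
A waning Moon lies in 180°–360°, so θ = 360° − 83.1° = 276.9°.

277°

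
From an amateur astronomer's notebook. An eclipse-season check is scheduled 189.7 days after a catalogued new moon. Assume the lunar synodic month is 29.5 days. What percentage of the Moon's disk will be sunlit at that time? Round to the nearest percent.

95%

189.7/29.5 = 6.431 lunations, so 6 complete cycles and 12.70 d into the next.
Elongation θ = 360° × 12.70/29.5 ≈ 155.0°.
Illuminated fraction = (1 − cos 155.0°)/2 = (1 − (-0.906))/2 ≈ 0.953, so 95%.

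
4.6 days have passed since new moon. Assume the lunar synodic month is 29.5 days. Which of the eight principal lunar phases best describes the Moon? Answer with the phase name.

θ ≈ 360° × 4.6/29.5 = 56°, which falls in the waxing crescent sector.

waxing crescent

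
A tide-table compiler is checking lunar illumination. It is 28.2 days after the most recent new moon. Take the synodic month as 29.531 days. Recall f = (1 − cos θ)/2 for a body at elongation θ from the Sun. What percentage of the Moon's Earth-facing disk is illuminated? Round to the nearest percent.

Phase angle: θ = 360°·(28.2 d)/(29.531 d) = 343.8°.
With cos θ = 0.960, the lit fraction is (1 − 0.960)/2 ≈ 0.020, so 2%.

2%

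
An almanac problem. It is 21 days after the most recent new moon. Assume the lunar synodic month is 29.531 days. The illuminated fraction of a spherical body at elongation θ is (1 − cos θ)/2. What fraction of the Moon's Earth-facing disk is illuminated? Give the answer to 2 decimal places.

0.62

Elongation θ = 360° × 21/29.531 ≈ 256.0°.
With cos θ = (-0.242), the lit fraction is (1 − (-0.242))/2 ≈ 0.621.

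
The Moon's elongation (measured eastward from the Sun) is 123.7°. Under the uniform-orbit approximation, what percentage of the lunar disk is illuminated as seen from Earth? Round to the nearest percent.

78%

cos 123.7° = (-0.555), so f = (1 − (-0.555))/2 = 0.777, i.e. 78%.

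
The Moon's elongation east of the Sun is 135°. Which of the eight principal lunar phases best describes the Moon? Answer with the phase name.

The waxing gibbous sector spans roughly 112°–158°; 135° falls inside it.

waxing gibbous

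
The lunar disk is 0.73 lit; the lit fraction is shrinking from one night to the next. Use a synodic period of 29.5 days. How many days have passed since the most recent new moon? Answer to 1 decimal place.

From f = (1 − cos θ)/2: cos θ = 1 − 2×0.73 = -0.460; arccos → 117.4°.
Waning ⇒ past full, so θ = 360° − 117.4° = 242.6°.
That fraction of the synodic month is 242.6/360 × 29.5 d ≈ 19.88 d.

19.9 days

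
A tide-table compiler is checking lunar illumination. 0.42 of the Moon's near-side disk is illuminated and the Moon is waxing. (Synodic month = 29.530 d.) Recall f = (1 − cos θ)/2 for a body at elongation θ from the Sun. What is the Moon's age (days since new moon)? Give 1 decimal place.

6.6 days

From f = (1 − cos θ)/2: cos θ = 1 − 2×0.42 = 0.160; arccos → 80.8°.
The Moon is waxing (0°–180°), so θ = 80.8° directly.
At 360°/29.530 d per day, 80.8° corresponds to 6.63 days.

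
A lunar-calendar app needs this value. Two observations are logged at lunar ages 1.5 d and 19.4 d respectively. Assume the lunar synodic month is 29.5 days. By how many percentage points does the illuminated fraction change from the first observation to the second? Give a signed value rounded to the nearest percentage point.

θ₁ = 360° × 1.5/29.5 = 18.3°, f₁ = (1 − cos θ₁)/2 = 0.025.
θ₂ = 360° × 19.4/29.5 = 236.7°, f₂ = (1 − cos θ₂)/2 = 0.774.
Change = f₂ − f₁ = +0.749 → +75 percentage points.

+75 pp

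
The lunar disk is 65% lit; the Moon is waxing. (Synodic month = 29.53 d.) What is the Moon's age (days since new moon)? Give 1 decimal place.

Invert f = (1 − cos θ)/2 to get cos θ = 1 − 2(0.65) = -0.300, hence θ₀ = arccos -0.300 = 107.5°.
The Moon is waxing (0°–180°), so θ = 107.5° directly.
At 360°/29.53 d per day, 107.5° corresponds to 8.81 days.

8.8 days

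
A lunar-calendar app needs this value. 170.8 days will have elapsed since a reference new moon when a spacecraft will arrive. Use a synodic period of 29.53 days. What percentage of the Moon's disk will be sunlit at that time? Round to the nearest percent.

170.8 d spans 5 complete synodic months (5 × 29.53 = 147.65 d) plus 23.15 d.
Elongation θ = 360° × 23.15/29.53 ≈ 282.2°.
With cos θ = 0.212, the lit fraction is (1 − 0.212)/2 ≈ 0.394, so 39%.

39%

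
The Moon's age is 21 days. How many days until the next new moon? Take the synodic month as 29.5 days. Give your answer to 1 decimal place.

8.5 days

The next new moon completes the synodic month: 29.5 − 21 = 8.500 days.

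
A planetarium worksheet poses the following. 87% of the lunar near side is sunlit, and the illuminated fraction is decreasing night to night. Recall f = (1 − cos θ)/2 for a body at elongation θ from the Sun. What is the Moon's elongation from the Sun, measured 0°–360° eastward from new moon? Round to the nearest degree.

cos θ = 1 − 2f = -0.740, giving a principal value of 137.7°.
Waning ⇒ past full, so θ = 360° − 137.7° = 222.3°.

222°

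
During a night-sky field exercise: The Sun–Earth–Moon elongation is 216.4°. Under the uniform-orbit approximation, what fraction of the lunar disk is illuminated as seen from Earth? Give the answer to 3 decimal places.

cos 216.4° = (-0.805), so f = (1 − (-0.805))/2 = 0.902.

0.902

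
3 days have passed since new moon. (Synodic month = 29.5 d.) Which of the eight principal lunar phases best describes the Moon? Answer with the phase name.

waxing crescent

θ ≈ 360° × 3/29.5 = 37°, which falls in the waxing crescent sector.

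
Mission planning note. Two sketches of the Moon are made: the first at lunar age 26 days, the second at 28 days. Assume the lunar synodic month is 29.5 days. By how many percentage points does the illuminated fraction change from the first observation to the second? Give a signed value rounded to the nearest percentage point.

-11 pp

First observation: θ = 360°·26/29.5 = 317.3°, so f = 0.133.
Second observation: θ = 341.7°, f = 0.025.
Δf = 0.025 − 0.133 = -0.107, i.e. -11 pp.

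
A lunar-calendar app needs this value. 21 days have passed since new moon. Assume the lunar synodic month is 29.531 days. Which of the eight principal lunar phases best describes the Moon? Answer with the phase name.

θ ≈ 360° × 21/29.531 = 256°, which falls in the last quarter sector.

last quarter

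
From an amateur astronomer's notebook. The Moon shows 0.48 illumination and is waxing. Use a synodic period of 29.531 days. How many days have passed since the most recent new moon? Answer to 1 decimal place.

cos θ = 1 − 2f = 0.040, giving a principal value of 87.7°.
The Moon is waxing (0°–180°), so θ = 87.7° directly.
At 360°/29.531 d per day, 87.7° corresponds to 7.19 days.

7.2 days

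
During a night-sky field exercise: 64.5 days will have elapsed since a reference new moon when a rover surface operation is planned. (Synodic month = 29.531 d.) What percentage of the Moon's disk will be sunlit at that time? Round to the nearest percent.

30%

64.5/29.531 = 2.184 lunations, so 2 complete cycles and 5.44 d into the next.
Phase angle: θ = 360°·(5.44 d)/(29.531 d) = 66.3°.
With cos θ = 0.402, the lit fraction is (1 − 0.402)/2 ≈ 0.299, so 30%.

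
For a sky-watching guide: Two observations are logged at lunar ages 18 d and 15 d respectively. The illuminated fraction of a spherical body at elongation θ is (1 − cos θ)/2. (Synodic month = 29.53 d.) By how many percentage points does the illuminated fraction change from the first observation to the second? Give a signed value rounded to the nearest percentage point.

θ₁ = 360° × 18/29.53 = 219.4°, f₁ = (1 − cos θ₁)/2 = 0.886.
θ₂ = 360° × 15/29.53 = 182.9°, f₂ = (1 − cos θ₂)/2 = 0.999.
Change = f₂ − f₁ = +0.113 → +11 percentage points.

+11 pp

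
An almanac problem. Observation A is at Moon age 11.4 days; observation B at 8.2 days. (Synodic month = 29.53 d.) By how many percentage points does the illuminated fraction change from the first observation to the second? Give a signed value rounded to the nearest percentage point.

-29 percentage points

First observation: θ = 360°·11.4/29.53 = 139.0°, so f = 0.877.
Second observation: θ = 100.0°, f = 0.587.
Δf = 0.587 − 0.877 = -0.291, i.e. -29 pp.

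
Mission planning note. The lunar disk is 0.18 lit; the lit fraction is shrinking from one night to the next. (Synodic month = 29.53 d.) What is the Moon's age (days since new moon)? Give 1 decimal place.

From f = (1 − cos θ)/2: cos θ = 1 − 2×0.18 = 0.640; arccos → 50.2°.
Since the Moon is past full (waning), take the reflex angle: θ = 360° − 50.2° = 309.8°.
At 360°/29.53 d per day, 309.8° corresponds to 25.41 days.

25.4 days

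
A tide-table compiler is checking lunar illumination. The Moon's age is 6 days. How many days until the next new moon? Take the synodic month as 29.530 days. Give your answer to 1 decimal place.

23.5 days

The next new moon completes the synodic month: 29.530 − 6 = 23.530 days.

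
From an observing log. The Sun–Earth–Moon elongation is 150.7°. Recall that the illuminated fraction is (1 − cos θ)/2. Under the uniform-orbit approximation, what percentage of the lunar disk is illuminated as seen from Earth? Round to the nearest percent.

94%

f = (1 − cos 150.7°)/2 = (1 − (-0.872))/2 ≈ 0.936, i.e. 94%.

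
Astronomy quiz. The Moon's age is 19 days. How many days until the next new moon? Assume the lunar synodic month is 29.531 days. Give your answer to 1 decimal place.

One full lunation from the last new moon is 29.531 d; remaining = 29.531 − 19 = 10.531 d.

10.5 days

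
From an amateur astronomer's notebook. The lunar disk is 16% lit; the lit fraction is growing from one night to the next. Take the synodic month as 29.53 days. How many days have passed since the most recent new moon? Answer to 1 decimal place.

Invert f = (1 − cos θ)/2 to get cos θ = 1 − 2(0.16) = 0.680, hence θ₀ = arccos 0.680 = 47.2°.
Waxing ⇒ before full, so θ = 47.2°.
That fraction of the synodic month is 47.2/360 × 29.53 d ≈ 3.87 d.

3.9 days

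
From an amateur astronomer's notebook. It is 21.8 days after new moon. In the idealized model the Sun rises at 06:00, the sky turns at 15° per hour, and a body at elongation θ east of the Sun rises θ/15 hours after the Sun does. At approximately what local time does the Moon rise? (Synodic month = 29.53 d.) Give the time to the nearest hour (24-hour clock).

The Moon has covered 21.8/29.53 of its cycle, so θ ≈ 360° × 21.8/29.53 = 265.8°.
Delay after the Sun = 265.8° / (15°/h) ≈ 17.72 h.
06:00 + 17.72 h ≈ 23:43 → 00:00 to the nearest hour.

00:00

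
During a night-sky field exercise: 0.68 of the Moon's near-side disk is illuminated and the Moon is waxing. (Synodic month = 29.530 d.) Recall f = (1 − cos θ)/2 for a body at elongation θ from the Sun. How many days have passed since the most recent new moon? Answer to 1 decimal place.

From f = (1 − cos θ)/2: cos θ = 1 − 2×0.68 = -0.360; arccos → 111.1°.
Waxing ⇒ before full, so θ = 111.1°.
That fraction of the synodic month is 111.1/360 × 29.530 d ≈ 9.11 d.

9.1 days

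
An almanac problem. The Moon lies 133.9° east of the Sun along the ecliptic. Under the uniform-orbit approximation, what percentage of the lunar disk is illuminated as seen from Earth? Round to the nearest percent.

85%

f = (1 − cos 133.9°)/2 = (1 − (-0.693))/2 ≈ 0.847, i.e. 85%.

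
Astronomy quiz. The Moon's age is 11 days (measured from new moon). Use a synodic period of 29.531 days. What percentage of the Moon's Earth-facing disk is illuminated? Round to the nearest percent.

85%

The Moon has covered 11/29.531 of its cycle, so θ ≈ 360° × 11/29.531 = 134.1°.
With cos θ = (-0.696), the lit fraction is (1 − (-0.696))/2 ≈ 0.848, so 85%.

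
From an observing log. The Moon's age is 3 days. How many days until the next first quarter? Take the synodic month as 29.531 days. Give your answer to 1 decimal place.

4.4 days

First quarter is 0.25 of the way through the cycle: age 0.25 × 29.531 = 7.383 d.
That is 7.383 − 3 = 4.383 days ahead.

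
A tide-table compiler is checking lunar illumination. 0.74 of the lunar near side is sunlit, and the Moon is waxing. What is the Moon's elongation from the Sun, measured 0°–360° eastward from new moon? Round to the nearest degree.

119°

cos θ = 1 − 2f = -0.480, giving a principal value of 118.7°.
Before full moon the principal value applies: θ = 118.7°.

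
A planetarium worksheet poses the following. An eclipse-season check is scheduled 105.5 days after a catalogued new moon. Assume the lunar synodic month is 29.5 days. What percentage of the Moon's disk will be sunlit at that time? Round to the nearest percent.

105.5/29.5 = 3.576 lunations, so 3 complete cycles and 17.00 d into the next.
Phase angle: θ = 360°·(17.00 d)/(29.5 d) = 207.5°.
With cos θ = (-0.887), the lit fraction is (1 − (-0.887))/2 ≈ 0.944, so 94%.

94%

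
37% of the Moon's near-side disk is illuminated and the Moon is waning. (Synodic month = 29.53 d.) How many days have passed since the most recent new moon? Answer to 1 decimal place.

23.4 days

Invert f = (1 − cos θ)/2 to get cos θ = 1 − 2(0.37) = 0.260, hence θ₀ = arccos 0.260 = 74.9°.
A waning Moon lies in 180°–360°, so θ = 360° − 74.9° = 285.1°.
Age = 29.53 × 285.1°/360° ≈ 23.38 days.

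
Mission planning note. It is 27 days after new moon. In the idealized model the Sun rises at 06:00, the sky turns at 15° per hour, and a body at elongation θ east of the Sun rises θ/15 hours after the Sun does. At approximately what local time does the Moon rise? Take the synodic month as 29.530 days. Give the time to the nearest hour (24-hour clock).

04:00

The Moon has covered 27/29.530 of its cycle, so θ ≈ 360° × 27/29.530 = 329.2°.
At 15° of sky rotation per hour, 329.2° corresponds to a 21.94 h lag.
06:00 + 21.94 h ≈ 03:57 → 04:00 to the nearest hour.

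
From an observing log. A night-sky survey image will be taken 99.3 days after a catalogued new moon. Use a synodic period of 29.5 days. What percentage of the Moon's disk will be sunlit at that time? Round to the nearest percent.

99.3 d spans 3 complete synodic months (3 × 29.5 = 88.50 d) plus 10.80 d.
The Moon has covered 10.80/29.5 of its cycle, so θ ≈ 360° × 10.80/29.5 = 131.8°.
cos 131.8° = (-0.666), so f = (1 − (-0.666))/2 = 0.833, so 83%.

83%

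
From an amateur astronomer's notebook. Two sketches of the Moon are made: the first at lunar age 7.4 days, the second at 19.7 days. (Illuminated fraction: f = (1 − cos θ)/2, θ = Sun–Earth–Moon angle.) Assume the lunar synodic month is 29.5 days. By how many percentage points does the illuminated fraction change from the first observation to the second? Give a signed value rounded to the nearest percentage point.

+24 percentage points

θ₁ = 360° × 7.4/29.5 = 90.3°, f₁ = (1 − cos θ₁)/2 = 0.503.
θ₂ = 360° × 19.7/29.5 = 240.4°, f₂ = (1 − cos θ₂)/2 = 0.747.
Change = f₂ − f₁ = +0.244 → +24 percentage points.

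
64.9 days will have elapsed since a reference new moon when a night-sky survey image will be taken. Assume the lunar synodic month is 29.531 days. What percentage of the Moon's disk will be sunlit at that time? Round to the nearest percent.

34%

64.9 d spans 2 complete synodic months (2 × 29.531 = 59.06 d) plus 5.84 d.
Phase angle: θ = 360°·(5.84 d)/(29.531 d) = 71.2°.
With cos θ = 0.323, the lit fraction is (1 − 0.323)/2 ≈ 0.339, so 34%.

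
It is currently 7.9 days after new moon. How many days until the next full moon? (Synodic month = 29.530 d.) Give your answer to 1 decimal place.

Full moon is 0.5 of the way through the cycle: age 0.5 × 29.530 = 14.765 d.
So 6.865 days remain (14.765 − 7.9).

6.9 days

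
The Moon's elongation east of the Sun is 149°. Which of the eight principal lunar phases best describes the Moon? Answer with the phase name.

waxing gibbous

149° lies in the waxing gibbous sector of the 8-phase cycle.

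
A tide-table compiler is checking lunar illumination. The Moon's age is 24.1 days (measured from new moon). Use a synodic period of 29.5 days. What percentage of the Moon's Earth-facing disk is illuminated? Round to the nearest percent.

Elongation θ = 360° × 24.1/29.5 ≈ 294.1°.
cos 294.1° = 0.408, so f = (1 − 0.408)/2 = 0.296, so 30%.

30%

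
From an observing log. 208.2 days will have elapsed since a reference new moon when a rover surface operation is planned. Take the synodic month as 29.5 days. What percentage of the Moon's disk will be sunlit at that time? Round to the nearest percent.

208.2/29.5 = 7.058 lunations, so 7 complete cycles and 1.70 d into the next.
The Moon has covered 1.70/29.5 of its cycle, so θ ≈ 360° × 1.70/29.5 = 20.7°.
cos 20.7° = 0.935, so f = (1 − 0.935)/2 = 0.032, so 3%.

3%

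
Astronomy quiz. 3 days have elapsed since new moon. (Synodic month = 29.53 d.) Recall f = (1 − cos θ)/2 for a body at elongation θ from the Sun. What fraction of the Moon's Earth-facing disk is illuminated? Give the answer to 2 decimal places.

The Moon has covered 3/29.53 of its cycle, so θ ≈ 360° × 3/29.53 = 36.6°.
With cos θ = 0.803, the lit fraction is (1 − 0.803)/2 ≈ 0.098.

0.10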